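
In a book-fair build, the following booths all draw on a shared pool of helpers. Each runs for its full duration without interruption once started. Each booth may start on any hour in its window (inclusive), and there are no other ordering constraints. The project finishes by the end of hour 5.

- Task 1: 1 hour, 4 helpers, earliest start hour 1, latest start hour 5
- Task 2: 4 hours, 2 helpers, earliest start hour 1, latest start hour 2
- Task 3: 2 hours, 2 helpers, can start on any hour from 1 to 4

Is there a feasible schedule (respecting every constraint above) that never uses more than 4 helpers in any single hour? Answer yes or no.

yes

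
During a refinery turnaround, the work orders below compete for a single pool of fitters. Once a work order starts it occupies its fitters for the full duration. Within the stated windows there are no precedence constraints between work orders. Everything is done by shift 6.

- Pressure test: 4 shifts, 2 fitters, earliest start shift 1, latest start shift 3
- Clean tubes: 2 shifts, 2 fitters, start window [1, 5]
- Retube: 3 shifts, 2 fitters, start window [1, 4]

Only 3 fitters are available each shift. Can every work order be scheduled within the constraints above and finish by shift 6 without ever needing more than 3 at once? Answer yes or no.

The minimum achievable peak is 4; 3 < 4, so no feasible schedule stays within the cap.

no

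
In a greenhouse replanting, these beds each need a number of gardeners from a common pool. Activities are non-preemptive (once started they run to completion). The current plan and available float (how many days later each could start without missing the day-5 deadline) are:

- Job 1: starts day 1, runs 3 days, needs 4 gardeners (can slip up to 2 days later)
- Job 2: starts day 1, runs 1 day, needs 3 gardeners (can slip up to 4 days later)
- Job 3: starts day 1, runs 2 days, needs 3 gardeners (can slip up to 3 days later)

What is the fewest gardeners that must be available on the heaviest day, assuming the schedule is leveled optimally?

Early-start (Job 1@1, Job 2@1, Job 3@1) gives peak 10: d1:10  d2:7  d3:4  d4:0  d5:0.
Shift Job 2→4, Job 3→4.
Schedule Job 1@1, Job 2@4, Job 3@4: d1:4  d2:4  d3:4  d4:6  d5:3 — peak 6.

6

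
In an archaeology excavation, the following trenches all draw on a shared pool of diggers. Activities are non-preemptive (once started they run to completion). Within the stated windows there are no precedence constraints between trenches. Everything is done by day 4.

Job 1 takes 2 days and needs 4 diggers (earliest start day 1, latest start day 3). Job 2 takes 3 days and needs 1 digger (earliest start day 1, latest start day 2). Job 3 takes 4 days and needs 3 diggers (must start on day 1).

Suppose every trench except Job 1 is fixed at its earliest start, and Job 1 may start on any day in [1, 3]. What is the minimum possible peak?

Job 1@1: d1:8  d2:8  d3:4  d4:3 → peak 8
Job 1@2: d1:4  d2:8  d3:8  d4:3 → peak 8
Job 1@3: d1:4  d2:4  d3:8  d4:7 → peak 8
Best is Job 1@1, peak 8.

8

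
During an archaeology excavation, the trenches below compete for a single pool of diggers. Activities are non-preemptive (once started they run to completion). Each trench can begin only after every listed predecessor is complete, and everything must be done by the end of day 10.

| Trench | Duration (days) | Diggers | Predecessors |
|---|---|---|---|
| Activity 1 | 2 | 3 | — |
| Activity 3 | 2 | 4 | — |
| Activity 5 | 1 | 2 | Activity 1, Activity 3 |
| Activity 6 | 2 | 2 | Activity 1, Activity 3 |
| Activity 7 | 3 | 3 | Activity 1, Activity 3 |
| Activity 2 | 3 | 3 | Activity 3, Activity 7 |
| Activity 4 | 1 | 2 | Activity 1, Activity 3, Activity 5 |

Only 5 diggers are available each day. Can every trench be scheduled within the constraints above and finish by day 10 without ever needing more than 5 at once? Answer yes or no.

yes

Schedule Activity 1@1, Activity 3@3, Activity 5@5, Activity 6@6, Activity 7@5, Activity 2@8, Activity 4@8: d1:3  d2:3  d3:4  d4:4  d5:5  d6:5  d7:5  d8:5  d9:3  d10:3 — peak 5 ≤ 5.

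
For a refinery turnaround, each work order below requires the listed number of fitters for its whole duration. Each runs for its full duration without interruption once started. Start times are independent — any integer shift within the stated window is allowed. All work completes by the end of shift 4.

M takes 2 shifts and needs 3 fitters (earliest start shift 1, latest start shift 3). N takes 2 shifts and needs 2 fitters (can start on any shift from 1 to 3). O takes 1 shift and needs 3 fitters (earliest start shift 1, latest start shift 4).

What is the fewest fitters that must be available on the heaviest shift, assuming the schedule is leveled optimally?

Early-start (M@1, N@1, O@1) gives peak 8: s1:8  s2:5  s3:0  s4:0.
Shift O→3.
Schedule M@1, N@1, O@3: s1:5  s2:5  s3:3  s4:0 — peak 5.

5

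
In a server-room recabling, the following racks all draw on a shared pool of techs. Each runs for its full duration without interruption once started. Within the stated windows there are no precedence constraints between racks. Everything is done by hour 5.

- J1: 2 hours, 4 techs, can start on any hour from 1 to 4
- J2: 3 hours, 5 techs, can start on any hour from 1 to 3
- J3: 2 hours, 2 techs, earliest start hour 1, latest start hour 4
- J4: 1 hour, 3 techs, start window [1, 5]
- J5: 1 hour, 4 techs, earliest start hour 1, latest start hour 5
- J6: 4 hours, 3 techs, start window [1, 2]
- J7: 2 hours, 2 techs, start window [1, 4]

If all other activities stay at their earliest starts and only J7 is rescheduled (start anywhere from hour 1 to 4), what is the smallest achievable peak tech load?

J7@1: h1:23  h2:16  h3:8  h4:3  h5:0 → peak 23
J7@2: h1:21  h2:16  h3:10  h4:3  h5:0 → peak 21
J7@3: h1:21  h2:14  h3:10  h4:5  h5:0 → peak 21
J7@4: h1:21  h2:14  h3:8  h4:5  h5:2 → peak 21
Best is J7@2, peak 21.

21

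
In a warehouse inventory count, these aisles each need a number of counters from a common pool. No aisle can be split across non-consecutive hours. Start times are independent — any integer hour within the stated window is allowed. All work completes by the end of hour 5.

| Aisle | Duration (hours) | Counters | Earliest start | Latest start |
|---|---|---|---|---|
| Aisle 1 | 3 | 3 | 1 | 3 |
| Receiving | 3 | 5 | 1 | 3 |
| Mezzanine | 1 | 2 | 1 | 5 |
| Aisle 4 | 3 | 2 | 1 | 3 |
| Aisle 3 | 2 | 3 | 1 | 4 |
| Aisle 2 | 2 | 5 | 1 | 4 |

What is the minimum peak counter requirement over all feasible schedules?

10

Early-start (Aisle 1@1, Receiving@1, Mezzanine@1, Aisle 4@1, Aisle 3@1, Aisle 2@1) gives peak 20: h1:20  h2:18  h3:10  h4:0  h5:0.
Shift Aisle 4→2, Aisle 3→4, Aisle 2→4.
Schedule Aisle 1@1, Receiving@1, Mezzanine@1, Aisle 4@2, Aisle 3@4, Aisle 2@4: h1:10  h2:10  h3:10  h4:10  h5:8 — peak 10.
Total counter-hours = 48 over 5 hours ⇒ peak ≥ ⌈48/5⌉ = 10, so 10 is optimal.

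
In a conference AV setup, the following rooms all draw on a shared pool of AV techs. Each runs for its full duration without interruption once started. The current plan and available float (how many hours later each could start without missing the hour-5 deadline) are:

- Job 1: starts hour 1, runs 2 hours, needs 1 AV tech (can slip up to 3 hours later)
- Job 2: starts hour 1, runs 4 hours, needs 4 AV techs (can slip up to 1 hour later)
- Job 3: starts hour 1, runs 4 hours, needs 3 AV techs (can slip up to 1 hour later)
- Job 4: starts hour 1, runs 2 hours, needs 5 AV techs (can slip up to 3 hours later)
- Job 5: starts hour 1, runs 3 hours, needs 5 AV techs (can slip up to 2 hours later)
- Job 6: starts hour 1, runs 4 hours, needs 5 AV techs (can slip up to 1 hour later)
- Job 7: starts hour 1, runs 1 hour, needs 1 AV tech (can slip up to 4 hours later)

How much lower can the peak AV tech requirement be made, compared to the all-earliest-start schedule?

6

Early-start peak: h1:24  h2:23  h3:17  h4:12  h5:0 ⇒ 24.
Leveled (Job 1@1, Job 2@1, Job 3@1, Job 4@1, Job 5@3, Job 6@1, Job 7@3): h1:18  h2:18  h3:18  h4:17  h5:5 ⇒ 18.
Reduction 24 − 18 = 6.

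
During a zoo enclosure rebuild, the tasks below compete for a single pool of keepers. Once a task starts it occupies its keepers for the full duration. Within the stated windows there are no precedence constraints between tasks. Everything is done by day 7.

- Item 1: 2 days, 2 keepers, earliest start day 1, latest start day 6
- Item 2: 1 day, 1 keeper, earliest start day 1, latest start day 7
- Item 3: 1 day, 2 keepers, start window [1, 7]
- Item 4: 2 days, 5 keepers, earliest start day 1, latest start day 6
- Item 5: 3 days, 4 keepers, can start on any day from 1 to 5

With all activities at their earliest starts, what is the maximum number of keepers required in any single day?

14

Early-start schedule: Item 1@1, Item 2@1, Item 3@1, Item 4@1, Item 5@1.
Load per day: day 1: 14, day 2: 11, day 3: 4, day 4: 0, day 5: 0, day 6: 0, day 7: 0.
Peak is 14.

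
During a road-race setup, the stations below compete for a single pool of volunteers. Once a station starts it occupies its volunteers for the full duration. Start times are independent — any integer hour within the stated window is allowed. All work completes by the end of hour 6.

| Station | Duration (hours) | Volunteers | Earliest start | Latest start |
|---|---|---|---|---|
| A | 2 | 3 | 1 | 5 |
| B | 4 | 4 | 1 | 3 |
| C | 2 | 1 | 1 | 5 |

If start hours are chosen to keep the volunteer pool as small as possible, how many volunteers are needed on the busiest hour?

4

Early-start (A@1, B@1, C@1) gives peak 8: h1:8  h2:8  h3:4  h4:4  h5:0  h6:0.
Shift B→3.
Schedule A@1, B@3, C@1: h1:4  h2:4  h3:4  h4:4  h5:4  h6:4 — peak 4.
Total volunteer-hours = 24 over 6 hours ⇒ peak ≥ ⌈24/6⌉ = 4, so 4 is optimal.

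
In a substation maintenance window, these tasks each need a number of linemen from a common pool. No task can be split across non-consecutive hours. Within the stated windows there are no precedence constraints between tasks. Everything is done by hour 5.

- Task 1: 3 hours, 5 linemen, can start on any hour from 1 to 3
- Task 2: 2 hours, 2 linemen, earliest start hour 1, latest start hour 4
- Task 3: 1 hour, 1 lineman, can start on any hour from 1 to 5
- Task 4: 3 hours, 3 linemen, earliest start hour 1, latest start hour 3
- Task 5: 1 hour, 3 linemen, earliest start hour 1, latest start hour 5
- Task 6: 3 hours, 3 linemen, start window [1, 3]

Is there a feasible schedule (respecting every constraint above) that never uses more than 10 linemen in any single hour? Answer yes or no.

The minimum achievable peak is 11; 10 < 11, so no feasible schedule stays within the cap.

no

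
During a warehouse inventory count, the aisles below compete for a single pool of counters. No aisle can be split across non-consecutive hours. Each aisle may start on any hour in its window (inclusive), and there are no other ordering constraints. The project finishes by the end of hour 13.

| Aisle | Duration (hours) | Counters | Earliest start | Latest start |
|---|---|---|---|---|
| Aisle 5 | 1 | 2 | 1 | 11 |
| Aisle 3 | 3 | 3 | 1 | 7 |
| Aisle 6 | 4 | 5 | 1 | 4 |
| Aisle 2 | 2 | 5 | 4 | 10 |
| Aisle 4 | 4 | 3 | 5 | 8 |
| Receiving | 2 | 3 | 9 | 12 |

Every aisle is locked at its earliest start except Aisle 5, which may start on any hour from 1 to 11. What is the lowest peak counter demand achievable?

Aisle 5@1: h1:10  h2:8  h3:8  h4:10  h5:8  h6:3  h7:3  h8:3  h9:3  h10:3  h11:0  h12:0  h13:0 → peak 10
Aisle 5@2: h1:8  h2:10  h3:8  h4:10  h5:8  h6:3  h7:3  h8:3  h9:3  h10:3  h11:0  h12:0  h13:0 → peak 10
Aisle 5@3: h1:8  h2:8  h3:10  h4:10  h5:8  h6:3  h7:3  h8:3  h9:3  h10:3  h11:0  h12:0  h13:0 → peak 10
Aisle 5@4: h1:8  h2:8  h3:8  h4:12  h5:8  h6:3  h7:3  h8:3  h9:3  h10:3  h11:0  h12:0  h13:0 → peak 12
Aisle 5@5: h1:8  h2:8  h3:8  h4:10  h5:10  h6:3  h7:3  h8:3  h9:3  h10:3  h11:0  h12:0  h13:0 → peak 10
Aisle 5@6: h1:8  h2:8  h3:8  h4:10  h5:8  h6:5  h7:3  h8:3  h9:3  h10:3  h11:0  h12:0  h13:0 → peak 10
Aisle 5@7: h1:8  h2:8  h3:8  h4:10  h5:8  h6:3  h7:5  h8:3  h9:3  h10:3  h11:0  h12:0  h13:0 → peak 10
Aisle 5@8: h1:8  h2:8  h3:8  h4:10  h5:8  h6:3  h7:3  h8:5  h9:3  h10:3  h11:0  h12:0  h13:0 → peak 10
Aisle 5@9: h1:8  h2:8  h3:8  h4:10  h5:8  h6:3  h7:3  h8:3  h9:5  h10:3  h11:0  h12:0  h13:0 → peak 10
Aisle 5@10: h1:8  h2:8  h3:8  h4:10  h5:8  h6:3  h7:3  h8:3  h9:3  h10:5  h11:0  h12:0  h13:0 → peak 10
Aisle 5@11: h1:8  h2:8  h3:8  h4:10  h5:8  h6:3  h7:3  h8:3  h9:3  h10:3  h11:2  h12:0  h13:0 → peak 10
Best is Aisle 5@1, peak 10.

10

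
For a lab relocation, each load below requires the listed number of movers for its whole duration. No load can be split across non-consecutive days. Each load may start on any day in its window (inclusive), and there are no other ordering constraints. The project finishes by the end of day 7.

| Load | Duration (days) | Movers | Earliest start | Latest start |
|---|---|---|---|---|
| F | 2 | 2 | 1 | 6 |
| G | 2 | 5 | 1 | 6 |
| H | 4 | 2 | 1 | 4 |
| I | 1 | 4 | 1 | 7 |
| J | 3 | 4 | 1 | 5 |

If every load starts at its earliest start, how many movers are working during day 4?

2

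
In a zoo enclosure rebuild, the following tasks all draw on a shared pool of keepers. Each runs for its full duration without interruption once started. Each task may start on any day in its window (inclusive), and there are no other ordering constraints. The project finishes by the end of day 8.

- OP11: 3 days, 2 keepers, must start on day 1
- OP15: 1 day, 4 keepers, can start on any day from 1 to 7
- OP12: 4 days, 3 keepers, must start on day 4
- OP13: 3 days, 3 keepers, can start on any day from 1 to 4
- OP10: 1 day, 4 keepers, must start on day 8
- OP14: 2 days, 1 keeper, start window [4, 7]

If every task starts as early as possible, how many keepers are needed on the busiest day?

Early-start schedule: OP11@1, OP15@1, OP12@4, OP13@1, OP10@8, OP14@4.
Load per day: day 1: 9, day 2: 5, day 3: 5, day 4: 4, day 5: 4, day 6: 3, day 7: 3, day 8: 4.
Peak is 9.

9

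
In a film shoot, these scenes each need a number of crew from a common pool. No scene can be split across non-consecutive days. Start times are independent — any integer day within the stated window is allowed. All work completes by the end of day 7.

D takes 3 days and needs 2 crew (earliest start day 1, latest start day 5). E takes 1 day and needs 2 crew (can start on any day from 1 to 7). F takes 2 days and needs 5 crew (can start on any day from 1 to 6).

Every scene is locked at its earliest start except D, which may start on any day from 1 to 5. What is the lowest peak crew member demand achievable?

7

D@1: d1:9  d2:7  d3:2  d4:0  d5:0  d6:0  d7:0 → peak 9
D@2: d1:7  d2:7  d3:2  d4:2  d5:0  d6:0  d7:0 → peak 7
D@3: d1:7  d2:5  d3:2  d4:2  d5:2  d6:0  d7:0 → peak 7
D@4: d1:7  d2:5  d3:0  d4:2  d5:2  d6:2  d7:0 → peak 7
D@5: d1:7  d2:5  d3:0  d4:0  d5:2  d6:2  d7:2 → peak 7
Best is D@2, peak 7.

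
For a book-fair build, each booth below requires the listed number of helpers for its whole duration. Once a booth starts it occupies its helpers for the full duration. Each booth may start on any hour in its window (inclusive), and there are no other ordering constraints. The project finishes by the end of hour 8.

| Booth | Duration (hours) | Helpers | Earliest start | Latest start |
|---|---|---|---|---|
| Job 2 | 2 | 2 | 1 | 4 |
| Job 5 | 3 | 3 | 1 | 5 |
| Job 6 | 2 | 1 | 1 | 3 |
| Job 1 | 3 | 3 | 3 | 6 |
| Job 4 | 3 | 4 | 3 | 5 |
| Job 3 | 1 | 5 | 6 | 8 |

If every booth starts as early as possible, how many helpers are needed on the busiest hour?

10

Early-start schedule: Job 2@1, Job 5@1, Job 6@1, Job 1@3, Job 4@3, Job 3@6.
Load per hour: hour 1: 6, hour 2: 6, hour 3: 10, hour 4: 7, hour 5: 7, hour 6: 5, hour 7: 0, hour 8: 0.
Peak is 10.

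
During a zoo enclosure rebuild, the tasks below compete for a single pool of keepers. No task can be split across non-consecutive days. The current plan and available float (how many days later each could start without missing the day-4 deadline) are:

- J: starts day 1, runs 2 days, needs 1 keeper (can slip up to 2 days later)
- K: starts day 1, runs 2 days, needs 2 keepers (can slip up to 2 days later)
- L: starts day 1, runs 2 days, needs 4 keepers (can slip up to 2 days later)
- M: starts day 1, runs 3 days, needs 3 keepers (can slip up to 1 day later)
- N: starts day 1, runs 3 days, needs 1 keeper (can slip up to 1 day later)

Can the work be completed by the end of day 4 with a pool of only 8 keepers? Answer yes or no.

yes

Schedule J@1, K@1, L@3, M@1, N@1: d1:7  d2:7  d3:8  d4:4 — peak 8 ≤ 8.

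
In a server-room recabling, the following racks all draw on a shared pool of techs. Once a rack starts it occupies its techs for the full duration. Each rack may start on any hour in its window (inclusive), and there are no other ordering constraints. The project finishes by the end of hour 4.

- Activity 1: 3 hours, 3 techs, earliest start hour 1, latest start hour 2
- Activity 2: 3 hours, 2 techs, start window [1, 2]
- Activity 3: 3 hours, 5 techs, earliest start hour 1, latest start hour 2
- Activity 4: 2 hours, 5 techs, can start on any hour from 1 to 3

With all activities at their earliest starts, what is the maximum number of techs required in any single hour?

15

Early-start schedule: Activity 1@1, Activity 2@1, Activity 3@1, Activity 4@1.
Load per hour: hour 1: 15, hour 2: 15, hour 3: 10, hour 4: 0.
Peak is 15.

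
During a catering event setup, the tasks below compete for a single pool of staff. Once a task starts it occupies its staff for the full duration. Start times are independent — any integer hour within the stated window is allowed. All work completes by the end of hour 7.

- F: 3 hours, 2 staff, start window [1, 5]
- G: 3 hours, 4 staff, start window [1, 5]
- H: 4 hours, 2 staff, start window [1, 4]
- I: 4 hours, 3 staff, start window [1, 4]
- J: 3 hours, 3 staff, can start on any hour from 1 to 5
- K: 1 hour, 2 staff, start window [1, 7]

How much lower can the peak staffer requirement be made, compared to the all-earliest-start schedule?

9

Early-start peak: h1:16  h2:14  h3:14  h4:5  h5:0  h6:0  h7:0 ⇒ 16.
Leveled (F@1, G@5, H@1, I@1, J@5, K@4): h1:7  h2:7  h3:7  h4:7  h5:7  h6:7  h7:7 ⇒ 7.
Reduction 16 − 7 = 9.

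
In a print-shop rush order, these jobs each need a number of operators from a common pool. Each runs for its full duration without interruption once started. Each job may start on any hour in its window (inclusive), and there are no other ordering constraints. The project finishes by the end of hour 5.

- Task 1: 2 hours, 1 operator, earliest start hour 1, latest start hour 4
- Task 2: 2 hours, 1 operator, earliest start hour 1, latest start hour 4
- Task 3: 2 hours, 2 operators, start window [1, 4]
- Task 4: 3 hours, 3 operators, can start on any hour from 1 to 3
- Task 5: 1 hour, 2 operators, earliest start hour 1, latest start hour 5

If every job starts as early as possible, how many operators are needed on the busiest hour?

9

Early-start schedule: Task 1@1, Task 2@1, Task 3@1, Task 4@1, Task 5@1.
Load per hour: hour 1: 9, hour 2: 7, hour 3: 3, hour 4: 0, hour 5: 0.
Peak is 9.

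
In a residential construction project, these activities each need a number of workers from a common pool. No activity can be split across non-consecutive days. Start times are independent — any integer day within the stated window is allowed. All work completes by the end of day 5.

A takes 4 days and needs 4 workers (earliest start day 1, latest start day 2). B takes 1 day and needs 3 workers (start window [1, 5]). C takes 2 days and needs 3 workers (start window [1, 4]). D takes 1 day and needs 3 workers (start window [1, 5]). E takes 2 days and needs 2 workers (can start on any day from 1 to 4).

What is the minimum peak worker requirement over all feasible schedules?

Early-start (A@1, B@1, C@1, D@1, E@1) gives peak 15: d1:15  d2:9  d3:4  d4:4  d5:0.
Shift C→2, D→5, E→4.
Schedule A@1, B@1, C@2, D@5, E@4: d1:7  d2:7  d3:7  d4:6  d5:5 — peak 7.
Total worker-days = 32 over 5 days ⇒ peak ≥ ⌈32/5⌉ = 7, so 7 is optimal.

7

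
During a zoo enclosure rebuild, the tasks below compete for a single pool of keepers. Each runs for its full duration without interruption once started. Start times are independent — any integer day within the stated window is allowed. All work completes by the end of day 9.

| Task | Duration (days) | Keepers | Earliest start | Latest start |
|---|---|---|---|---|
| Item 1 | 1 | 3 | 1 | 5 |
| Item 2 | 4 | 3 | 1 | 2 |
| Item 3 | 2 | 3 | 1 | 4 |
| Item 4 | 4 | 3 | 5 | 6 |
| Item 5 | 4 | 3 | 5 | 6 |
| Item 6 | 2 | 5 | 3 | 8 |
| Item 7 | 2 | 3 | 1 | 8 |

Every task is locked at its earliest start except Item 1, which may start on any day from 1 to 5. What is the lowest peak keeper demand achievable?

9

Item 1@1: d1:12  d2:9  d3:8  d4:8  d5:6  d6:6  d7:6  d8:6  d9:0 → peak 12
Item 1@2: d1:9  d2:12  d3:8  d4:8  d5:6  d6:6  d7:6  d8:6  d9:0 → peak 12
Item 1@3: d1:9  d2:9  d3:11  d4:8  d5:6  d6:6  d7:6  d8:6  d9:0 → peak 11
Item 1@4: d1:9  d2:9  d3:8  d4:11  d5:6  d6:6  d7:6  d8:6  d9:0 → peak 11
Item 1@5: d1:9  d2:9  d3:8  d4:8  d5:9  d6:6  d7:6  d8:6  d9:0 → peak 9
Best is Item 1@5, peak 9.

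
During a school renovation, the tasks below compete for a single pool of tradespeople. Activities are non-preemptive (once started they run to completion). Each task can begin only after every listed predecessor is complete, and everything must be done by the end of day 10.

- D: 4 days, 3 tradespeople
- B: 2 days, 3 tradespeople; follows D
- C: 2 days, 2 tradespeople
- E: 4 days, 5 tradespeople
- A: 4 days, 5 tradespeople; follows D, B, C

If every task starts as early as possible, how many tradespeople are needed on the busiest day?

Early-start schedule: D@1, B@5, C@1, E@1, A@7.
Load per day: day 1: 10, day 2: 10, day 3: 8, day 4: 8, day 5: 3, day 6: 3, day 7: 5, day 8: 5, day 9: 5, day 10: 5.
Peak is 10.

10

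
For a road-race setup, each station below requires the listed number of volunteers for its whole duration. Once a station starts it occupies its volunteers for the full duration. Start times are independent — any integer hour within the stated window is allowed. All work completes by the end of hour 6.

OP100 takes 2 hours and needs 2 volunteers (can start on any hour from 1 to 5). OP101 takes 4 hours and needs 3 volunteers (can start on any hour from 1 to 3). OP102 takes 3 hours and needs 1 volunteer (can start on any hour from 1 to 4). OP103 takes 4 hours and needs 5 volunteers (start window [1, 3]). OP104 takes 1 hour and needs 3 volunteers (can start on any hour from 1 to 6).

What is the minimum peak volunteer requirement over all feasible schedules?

9

Early-start (OP100@1, OP101@1, OP102@1, OP103@1, OP104@1) gives peak 14: h1:14  h2:11  h3:9  h4:8  h5:0  h6:0.
Shift OP103→3.
Schedule OP100@1, OP101@1, OP102@1, OP103@3, OP104@1: h1:9  h2:6  h3:9  h4:8  h5:5  h6:5 — peak 9.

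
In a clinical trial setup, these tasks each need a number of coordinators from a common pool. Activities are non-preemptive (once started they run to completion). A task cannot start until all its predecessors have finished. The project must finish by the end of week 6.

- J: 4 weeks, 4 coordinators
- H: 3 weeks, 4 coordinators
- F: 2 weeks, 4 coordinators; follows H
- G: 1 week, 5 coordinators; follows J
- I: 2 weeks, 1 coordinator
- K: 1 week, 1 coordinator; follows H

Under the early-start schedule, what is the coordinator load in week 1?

At early start, week 1 has: J, H, I.
Demand: 4 + 4 + 1 = 9.

9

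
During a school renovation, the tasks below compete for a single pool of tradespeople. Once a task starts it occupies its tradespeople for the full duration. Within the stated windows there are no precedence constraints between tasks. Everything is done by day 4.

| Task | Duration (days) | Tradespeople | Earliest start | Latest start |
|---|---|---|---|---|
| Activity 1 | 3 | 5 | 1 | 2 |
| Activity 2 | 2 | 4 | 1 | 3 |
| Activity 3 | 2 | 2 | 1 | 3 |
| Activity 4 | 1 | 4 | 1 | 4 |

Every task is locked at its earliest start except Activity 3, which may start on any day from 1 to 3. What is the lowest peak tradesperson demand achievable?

13

Activity 3@1: d1:15  d2:11  d3:5  d4:0 → peak 15
Activity 3@2: d1:13  d2:11  d3:7  d4:0 → peak 13
Activity 3@3: d1:13  d2:9  d3:7  d4:2 → peak 13
Best is Activity 3@2, peak 13.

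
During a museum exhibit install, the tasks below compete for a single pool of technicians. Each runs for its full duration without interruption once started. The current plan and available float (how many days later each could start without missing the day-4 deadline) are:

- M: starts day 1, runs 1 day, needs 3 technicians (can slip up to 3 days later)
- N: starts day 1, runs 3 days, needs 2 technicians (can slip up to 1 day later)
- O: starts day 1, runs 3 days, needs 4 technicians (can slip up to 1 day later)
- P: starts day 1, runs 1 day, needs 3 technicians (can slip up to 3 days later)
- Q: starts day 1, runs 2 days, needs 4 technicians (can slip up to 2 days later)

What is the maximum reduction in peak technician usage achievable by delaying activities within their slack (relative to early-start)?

6

Early-start peak: d1:16  d2:10  d3:6  d4:0 ⇒ 16.
Leveled (M@1, N@1, O@1, P@2, Q@3): d1:9  d2:9  d3:10  d4:4 ⇒ 10.
Reduction 16 − 10 = 6.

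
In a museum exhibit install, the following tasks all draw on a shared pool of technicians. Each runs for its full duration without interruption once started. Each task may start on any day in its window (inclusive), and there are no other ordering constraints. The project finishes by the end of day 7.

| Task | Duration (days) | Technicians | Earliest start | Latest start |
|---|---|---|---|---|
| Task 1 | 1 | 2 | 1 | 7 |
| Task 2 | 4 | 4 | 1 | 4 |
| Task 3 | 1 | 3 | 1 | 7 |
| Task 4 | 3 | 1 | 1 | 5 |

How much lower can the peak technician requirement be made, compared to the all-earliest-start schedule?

Early-start peak: d1:10  d2:5  d3:5  d4:4  d5:0  d6:0  d7:0 ⇒ 10.
Leveled (Task 1@1, Task 2@4, Task 3@2, Task 4@1): d1:3  d2:4  d3:1  d4:4  d5:4  d6:4  d7:4 ⇒ 4.
Reduction 10 − 4 = 6.

6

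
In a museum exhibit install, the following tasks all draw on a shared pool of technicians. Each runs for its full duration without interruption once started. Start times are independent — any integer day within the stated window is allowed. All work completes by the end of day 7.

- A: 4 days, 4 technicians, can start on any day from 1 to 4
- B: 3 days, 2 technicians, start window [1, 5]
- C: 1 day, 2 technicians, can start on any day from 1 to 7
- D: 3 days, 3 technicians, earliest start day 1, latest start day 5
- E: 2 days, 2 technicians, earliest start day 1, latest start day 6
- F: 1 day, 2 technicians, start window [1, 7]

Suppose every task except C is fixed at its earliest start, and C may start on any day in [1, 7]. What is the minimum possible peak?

13

C@1: d1:15  d2:11  d3:9  d4:4  d5:0  d6:0  d7:0 → peak 15
C@2: d1:13  d2:13  d3:9  d4:4  d5:0  d6:0  d7:0 → peak 13
C@3: d1:13  d2:11  d3:11  d4:4  d5:0  d6:0  d7:0 → peak 13
C@4: d1:13  d2:11  d3:9  d4:6  d5:0  d6:0  d7:0 → peak 13
C@5: d1:13  d2:11  d3:9  d4:4  d5:2  d6:0  d7:0 → peak 13
C@6: d1:13  d2:11  d3:9  d4:4  d5:0  d6:2  d7:0 → peak 13
C@7: d1:13  d2:11  d3:9  d4:4  d5:0  d6:0  d7:2 → peak 13
Best is C@2, peak 13.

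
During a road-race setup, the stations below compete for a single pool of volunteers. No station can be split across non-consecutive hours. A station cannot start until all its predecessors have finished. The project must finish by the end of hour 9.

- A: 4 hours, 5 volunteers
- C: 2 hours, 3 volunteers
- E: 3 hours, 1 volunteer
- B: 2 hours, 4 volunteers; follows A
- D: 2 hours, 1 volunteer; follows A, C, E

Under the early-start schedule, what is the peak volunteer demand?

Early-start schedule: A@1, C@1, E@1, B@5, D@5.
Load per hour: hour 1: 9, hour 2: 9, hour 3: 6, hour 4: 5, hour 5: 5, hour 6: 5, hour 7: 0, hour 8: 0, hour 9: 0.
Peak is 9.

9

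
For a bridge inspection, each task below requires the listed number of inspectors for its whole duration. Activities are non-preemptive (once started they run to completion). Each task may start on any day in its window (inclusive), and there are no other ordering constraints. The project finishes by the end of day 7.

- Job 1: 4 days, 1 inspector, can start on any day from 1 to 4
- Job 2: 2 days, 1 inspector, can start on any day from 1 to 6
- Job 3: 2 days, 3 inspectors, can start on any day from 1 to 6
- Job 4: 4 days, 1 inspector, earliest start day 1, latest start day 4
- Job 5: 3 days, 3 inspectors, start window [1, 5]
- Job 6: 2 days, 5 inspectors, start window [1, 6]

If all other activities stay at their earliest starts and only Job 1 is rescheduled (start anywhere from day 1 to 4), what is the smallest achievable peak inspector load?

13

Job 1@1: d1:14  d2:14  d3:5  d4:2  d5:0  d6:0  d7:0 → peak 14
Job 1@2: d1:13  d2:14  d3:5  d4:2  d5:1  d6:0  d7:0 → peak 14
Job 1@3: d1:13  d2:13  d3:5  d4:2  d5:1  d6:1  d7:0 → peak 13
Job 1@4: d1:13  d2:13  d3:4  d4:2  d5:1  d6:1  d7:1 → peak 13
Best is Job 1@3, peak 13.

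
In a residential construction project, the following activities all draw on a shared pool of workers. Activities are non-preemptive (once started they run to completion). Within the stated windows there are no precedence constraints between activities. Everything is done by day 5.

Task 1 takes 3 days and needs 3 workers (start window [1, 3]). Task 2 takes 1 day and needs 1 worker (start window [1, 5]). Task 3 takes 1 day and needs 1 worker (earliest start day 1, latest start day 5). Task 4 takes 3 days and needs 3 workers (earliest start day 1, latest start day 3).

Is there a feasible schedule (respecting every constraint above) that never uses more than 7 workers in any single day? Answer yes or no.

yes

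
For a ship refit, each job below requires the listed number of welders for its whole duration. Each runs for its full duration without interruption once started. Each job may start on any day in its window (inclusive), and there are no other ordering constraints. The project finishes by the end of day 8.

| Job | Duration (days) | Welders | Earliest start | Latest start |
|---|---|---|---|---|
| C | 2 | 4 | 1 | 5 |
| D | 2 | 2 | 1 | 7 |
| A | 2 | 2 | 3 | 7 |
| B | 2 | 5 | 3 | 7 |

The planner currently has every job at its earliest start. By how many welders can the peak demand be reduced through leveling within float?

Early-start peak: d1:6  d2:6  d3:7  d4:7  d5:0  d6:0  d7:0  d8:0 ⇒ 7.
Leveled (C@1, D@3, A@3, B@5): d1:4  d2:4  d3:4  d4:4  d5:5  d6:5  d7:0  d8:0 ⇒ 5.
Reduction 7 − 5 = 2.

2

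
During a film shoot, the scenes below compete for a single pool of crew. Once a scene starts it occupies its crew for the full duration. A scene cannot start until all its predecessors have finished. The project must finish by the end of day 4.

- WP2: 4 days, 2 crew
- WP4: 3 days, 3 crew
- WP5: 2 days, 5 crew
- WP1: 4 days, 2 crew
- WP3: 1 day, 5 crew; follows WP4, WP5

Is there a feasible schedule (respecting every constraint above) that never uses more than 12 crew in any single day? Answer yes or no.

Schedule WP2@1, WP4@1, WP5@1, WP1@1, WP3@4: d1:12  d2:12  d3:7  d4:9 — peak 12 ≤ 12.

yes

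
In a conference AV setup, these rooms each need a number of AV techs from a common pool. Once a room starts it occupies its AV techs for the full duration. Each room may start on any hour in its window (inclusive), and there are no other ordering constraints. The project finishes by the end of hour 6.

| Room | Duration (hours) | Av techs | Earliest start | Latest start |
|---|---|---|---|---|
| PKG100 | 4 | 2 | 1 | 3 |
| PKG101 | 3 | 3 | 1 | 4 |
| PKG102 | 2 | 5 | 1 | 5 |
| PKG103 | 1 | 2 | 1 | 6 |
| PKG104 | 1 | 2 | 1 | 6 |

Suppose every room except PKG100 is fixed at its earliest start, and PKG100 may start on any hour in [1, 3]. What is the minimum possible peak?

12

PKG100@1: h1:14  h2:10  h3:5  h4:2  h5:0  h6:0 → peak 14
PKG100@2: h1:12  h2:10  h3:5  h4:2  h5:2  h6:0 → peak 12
PKG100@3: h1:12  h2:8  h3:5  h4:2  h5:2  h6:2 → peak 12
Best is PKG100@2, peak 12.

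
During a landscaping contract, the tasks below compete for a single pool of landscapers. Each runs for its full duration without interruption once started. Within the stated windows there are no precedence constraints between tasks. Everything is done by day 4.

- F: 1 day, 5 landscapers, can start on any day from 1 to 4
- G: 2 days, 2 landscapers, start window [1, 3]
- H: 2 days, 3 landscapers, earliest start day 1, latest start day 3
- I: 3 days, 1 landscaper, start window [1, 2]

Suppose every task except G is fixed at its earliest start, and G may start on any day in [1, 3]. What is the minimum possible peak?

9

G@1: d1:11  d2:6  d3:1  d4:0 → peak 11
G@2: d1:9  d2:6  d3:3  d4:0 → peak 9
G@3: d1:9  d2:4  d3:3  d4:2 → peak 9
Best is G@2, peak 9.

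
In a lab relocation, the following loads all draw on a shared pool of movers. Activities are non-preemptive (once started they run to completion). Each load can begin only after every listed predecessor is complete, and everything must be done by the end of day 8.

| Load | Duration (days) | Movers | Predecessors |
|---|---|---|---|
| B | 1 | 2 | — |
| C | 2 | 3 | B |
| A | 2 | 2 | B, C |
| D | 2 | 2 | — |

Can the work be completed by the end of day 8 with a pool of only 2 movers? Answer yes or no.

no

The minimum achievable peak is 3; 2 < 3, so no feasible schedule stays within the cap.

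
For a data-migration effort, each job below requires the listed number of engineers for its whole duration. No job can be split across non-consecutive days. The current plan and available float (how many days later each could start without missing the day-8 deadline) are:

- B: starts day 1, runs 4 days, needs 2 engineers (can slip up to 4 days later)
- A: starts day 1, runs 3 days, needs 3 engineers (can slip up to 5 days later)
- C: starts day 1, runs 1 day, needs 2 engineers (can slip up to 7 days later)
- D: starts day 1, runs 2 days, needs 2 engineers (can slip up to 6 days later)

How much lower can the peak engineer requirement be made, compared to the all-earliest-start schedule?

5

Early-start peak: d1:9  d2:7  d3:5  d4:2  d5:0  d6:0  d7:0  d8:0 ⇒ 9.
Leveled (B@1, A@5, C@1, D@2): d1:4  d2:4  d3:4  d4:2  d5:3  d6:3  d7:3  d8:0 ⇒ 4.
Reduction 9 − 4 = 5.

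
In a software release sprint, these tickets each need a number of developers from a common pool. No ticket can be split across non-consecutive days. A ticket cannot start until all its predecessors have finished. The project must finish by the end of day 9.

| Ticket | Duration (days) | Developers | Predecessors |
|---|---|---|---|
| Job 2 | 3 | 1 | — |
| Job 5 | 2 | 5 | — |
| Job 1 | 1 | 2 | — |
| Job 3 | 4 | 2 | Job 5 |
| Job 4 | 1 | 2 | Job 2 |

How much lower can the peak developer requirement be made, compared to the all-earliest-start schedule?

3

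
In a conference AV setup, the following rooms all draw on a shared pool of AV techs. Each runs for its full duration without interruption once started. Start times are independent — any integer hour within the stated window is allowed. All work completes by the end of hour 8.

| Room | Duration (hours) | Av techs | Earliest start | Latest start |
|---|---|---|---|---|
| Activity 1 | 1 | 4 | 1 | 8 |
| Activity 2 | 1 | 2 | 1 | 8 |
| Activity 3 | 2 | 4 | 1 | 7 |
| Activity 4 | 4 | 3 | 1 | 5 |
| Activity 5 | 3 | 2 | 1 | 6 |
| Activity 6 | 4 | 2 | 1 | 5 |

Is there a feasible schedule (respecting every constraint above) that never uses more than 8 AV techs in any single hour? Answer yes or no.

yes

Schedule Activity 1@1, Activity 2@1, Activity 3@2, Activity 4@4, Activity 5@2, Activity 6@5: h1:6  h2:6  h3:6  h4:5  h5:5  h6:5  h7:5  h8:2 — peak 6 ≤ 8.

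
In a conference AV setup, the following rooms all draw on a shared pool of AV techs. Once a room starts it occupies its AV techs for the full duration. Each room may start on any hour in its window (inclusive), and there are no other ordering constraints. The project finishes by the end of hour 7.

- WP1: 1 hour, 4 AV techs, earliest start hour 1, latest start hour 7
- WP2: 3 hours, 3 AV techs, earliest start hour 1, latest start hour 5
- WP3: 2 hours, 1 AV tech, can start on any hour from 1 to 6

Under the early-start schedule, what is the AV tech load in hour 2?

At early start, hour 2 has: WP2, WP3.
Demand: 3 + 1 = 4.

4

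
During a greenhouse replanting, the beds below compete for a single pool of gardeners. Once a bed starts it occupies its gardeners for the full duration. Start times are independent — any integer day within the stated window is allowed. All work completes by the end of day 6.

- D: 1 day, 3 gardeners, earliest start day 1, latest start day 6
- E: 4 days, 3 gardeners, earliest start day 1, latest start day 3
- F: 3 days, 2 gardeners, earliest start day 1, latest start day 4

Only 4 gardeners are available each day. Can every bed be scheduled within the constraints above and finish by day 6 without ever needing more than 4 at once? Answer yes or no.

no

The minimum achievable peak is 5; 4 < 5, so no feasible schedule stays within the cap.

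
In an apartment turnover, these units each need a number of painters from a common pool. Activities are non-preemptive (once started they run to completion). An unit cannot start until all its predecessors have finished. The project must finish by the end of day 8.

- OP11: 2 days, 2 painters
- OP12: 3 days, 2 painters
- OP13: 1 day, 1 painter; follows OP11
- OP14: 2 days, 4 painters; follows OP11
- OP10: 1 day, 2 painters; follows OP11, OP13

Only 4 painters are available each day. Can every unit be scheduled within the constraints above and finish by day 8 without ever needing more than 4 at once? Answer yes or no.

yes

Schedule OP11@1, OP12@1, OP13@3, OP14@4, OP10@6: d1:4  d2:4  d3:3  d4:4  d5:4  d6:2  d7:0  d8:0 — peak 4 ≤ 4.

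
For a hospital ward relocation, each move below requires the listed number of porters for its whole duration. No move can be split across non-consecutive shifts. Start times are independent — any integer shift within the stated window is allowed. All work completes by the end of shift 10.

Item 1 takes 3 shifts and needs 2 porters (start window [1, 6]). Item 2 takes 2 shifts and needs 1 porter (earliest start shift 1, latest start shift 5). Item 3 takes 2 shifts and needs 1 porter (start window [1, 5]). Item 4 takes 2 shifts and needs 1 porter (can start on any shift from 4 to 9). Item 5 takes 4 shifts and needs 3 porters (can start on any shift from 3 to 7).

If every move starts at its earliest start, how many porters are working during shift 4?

4

At early start, shift 4 has: Item 4, Item 5.
Demand: 1 + 3 = 4.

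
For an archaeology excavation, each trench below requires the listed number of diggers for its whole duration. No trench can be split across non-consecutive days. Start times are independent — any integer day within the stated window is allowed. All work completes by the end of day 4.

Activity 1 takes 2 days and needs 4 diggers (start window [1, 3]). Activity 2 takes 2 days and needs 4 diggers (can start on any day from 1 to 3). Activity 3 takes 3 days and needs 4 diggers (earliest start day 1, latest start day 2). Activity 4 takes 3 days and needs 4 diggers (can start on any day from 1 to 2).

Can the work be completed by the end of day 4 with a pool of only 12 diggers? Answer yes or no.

yes

Schedule Activity 1@1, Activity 2@3, Activity 3@1, Activity 4@1: d1:12  d2:12  d3:12  d4:4 — peak 12 ≤ 12.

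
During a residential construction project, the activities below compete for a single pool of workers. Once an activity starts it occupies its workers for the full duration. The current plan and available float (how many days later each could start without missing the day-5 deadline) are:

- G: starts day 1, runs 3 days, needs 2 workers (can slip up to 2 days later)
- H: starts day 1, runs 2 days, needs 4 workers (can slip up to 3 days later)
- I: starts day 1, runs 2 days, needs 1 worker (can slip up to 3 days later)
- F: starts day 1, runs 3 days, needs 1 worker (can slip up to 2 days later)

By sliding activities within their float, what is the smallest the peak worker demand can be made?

Early-start (G@1, H@1, I@1, F@1) gives peak 8: d1:8  d2:8  d3:3  d4:0  d5:0.
Shift H→4.
Schedule G@1, H@4, I@1, F@1: d1:4  d2:4  d3:3  d4:4  d5:4 — peak 4.
Total worker-days = 19 over 5 days ⇒ peak ≥ ⌈19/5⌉ = 4, so 4 is optimal.

4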